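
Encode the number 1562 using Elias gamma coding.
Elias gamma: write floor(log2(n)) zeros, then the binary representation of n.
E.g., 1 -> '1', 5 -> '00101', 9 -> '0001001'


num_bits = floor(log2(1562)) + 1 = 11
leading_zeros = num_bits - 1 = 10
binary(1562) = 11000011010

Elias gamma(1562) = '0000000000' + '11000011010' = 000000000011000011010 (21 bits)


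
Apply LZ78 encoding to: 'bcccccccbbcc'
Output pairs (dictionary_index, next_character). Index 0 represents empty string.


LZ78 encoding steps:
Dictionary: {0: ''}
Step 1: w='' (idx 0), next='b' -> output (0, 'b'), add 'b' as idx 1
Step 2: w='' (idx 0), next='c' -> output (0, 'c'), add 'c' as idx 2
Step 3: w='c' (idx 2), next='c' -> output (2, 'c'), add 'cc' as idx 3
Step 4: w='cc' (idx 3), next='c' -> output (3, 'c'), add 'ccc' as idx 4
Step 5: w='c' (idx 2), next='b' -> output (2, 'b'), add 'cb' as idx 5
Step 6: w='b' (idx 1), next='c' -> output (1, 'c'), add 'bc' as idx 6
Step 7: w='c' (idx 2), end of input -> output (2, '')


Encoded: [(0, 'b'), (0, 'c'), (2, 'c'), (3, 'c'), (2, 'b'), (1, 'c'), (2, '')]


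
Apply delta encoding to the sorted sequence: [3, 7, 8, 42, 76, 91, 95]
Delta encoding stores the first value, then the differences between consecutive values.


First value: 3
Deltas:
  7 - 3 = 4
  8 - 7 = 1
  42 - 8 = 34
  76 - 42 = 34
  91 - 76 = 15
  95 - 91 = 4


Delta encoded: [3, 4, 1, 34, 34, 15, 4]


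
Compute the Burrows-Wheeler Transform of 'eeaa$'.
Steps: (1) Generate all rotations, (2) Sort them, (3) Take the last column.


Rotations (sorted):
  0: $eeaa -> last char: a
  1: a$eea -> last char: a
  2: aa$ee -> last char: e
  3: eaa$e -> last char: e
  4: eeaa$ -> last char: $


BWT = aaee$


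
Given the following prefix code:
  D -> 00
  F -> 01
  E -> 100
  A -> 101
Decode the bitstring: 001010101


Decoding step by step:
Bits 00 -> D
Bits 101 -> A
Bits 01 -> F
Bits 01 -> F


Decoded message: DAFF


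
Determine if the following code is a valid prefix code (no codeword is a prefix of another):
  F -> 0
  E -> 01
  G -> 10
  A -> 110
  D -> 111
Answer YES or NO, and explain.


Checking each pair (does one codeword prefix another?):
  F='0' vs E='01': prefix -- VIOLATION

NO -- this is NOT a valid prefix code. F (0) is a prefix of E (01).


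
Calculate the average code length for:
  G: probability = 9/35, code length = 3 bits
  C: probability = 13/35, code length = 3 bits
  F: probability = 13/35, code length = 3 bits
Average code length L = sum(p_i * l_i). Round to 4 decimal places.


Weighted contributions p_i * l_i:
  G: (9/35) * 3 = 27/35
  C: (13/35) * 3 = 39/35
  F: (13/35) * 3 = 39/35
Sum = (27 + 39 + 39)/35 = 105/35

L = 105/35 = 3.0000 bits/symbol


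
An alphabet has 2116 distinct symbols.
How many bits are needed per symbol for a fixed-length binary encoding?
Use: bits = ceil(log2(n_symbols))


log2(2116) = 11.0471
Bracket: 2^11 = 2048 < 2116 <= 2^12 = 4096
So ceil(log2(2116)) = 12

bits = ceil(log2(2116)) = ceil(11.0471) = 12 bits


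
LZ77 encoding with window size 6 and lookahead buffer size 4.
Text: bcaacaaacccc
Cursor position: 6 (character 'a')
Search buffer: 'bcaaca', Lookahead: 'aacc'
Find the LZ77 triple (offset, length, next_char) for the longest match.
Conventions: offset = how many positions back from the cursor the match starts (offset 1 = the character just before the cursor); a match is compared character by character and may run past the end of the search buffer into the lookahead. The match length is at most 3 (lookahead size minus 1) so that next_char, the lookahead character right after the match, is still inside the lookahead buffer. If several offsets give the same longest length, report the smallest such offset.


Try each offset into the search buffer:
  offset=1 (pos 5, char 'a'): match length 2
  offset=2 (pos 4, char 'c'): match length 0
  offset=3 (pos 3, char 'a'): match length 1
  offset=4 (pos 2, char 'a'): match length 3
  offset=5 (pos 1, char 'c'): match length 0
  offset=6 (pos 0, char 'b'): match length 0
Longest match has length 3 at offset 4.
next_char = character at position 6 + 3 = 9 -> 'c'

Best match: offset=4, length=3 (matching 'aac' starting at position 2)
LZ77 triple: (4, 3, 'c')


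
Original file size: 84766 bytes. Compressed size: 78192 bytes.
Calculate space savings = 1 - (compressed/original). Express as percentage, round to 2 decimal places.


ratio = compressed/original = 78192/84766 = 0.922445
savings = 1 - ratio = 1 - 0.922445 = 0.077555
as a percentage: 0.077555 * 100 = 7.76%

Space savings = 1 - 78192/84766 = 7.76%


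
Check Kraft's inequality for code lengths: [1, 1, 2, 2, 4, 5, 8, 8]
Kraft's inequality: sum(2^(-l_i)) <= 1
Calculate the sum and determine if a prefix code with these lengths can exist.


Sum = 2^(-1) + 2^(-1) + 2^(-2) + 2^(-2) + 2^(-4) + 2^(-5) + 2^(-8) + 2^(-8)
    = 0.5 + 0.5 + 0.25 + 0.25 + 0.0625 + 0.03125 + 0.00390625 + 0.00390625
    = 410/256 = 1.6015625
Since 1.6015625 > 1, Kraft's inequality is NOT satisfied.
A prefix code with these lengths CANNOT exist.

Kraft sum = 1.6015625. Not satisfied.


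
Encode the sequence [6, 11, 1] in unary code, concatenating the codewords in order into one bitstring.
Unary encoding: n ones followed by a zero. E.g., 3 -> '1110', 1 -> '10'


Encode each number as n ones followed by a terminating 0:
  6 -> 1111110 (7 bits)
  11 -> 111111111110 (12 bits)
  1 -> 10 (2 bits)
Total length = 7 + 12 + 2 = 21 bits.

Unary([6, 11, 1]) = 111111011111111111010 (21 bits)


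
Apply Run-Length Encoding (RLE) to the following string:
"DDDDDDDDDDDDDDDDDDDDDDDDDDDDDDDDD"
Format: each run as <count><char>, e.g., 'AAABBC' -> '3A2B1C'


Scanning runs left to right:
  i=0: run of 'D' x 33 -> '33D'

RLE = 33D


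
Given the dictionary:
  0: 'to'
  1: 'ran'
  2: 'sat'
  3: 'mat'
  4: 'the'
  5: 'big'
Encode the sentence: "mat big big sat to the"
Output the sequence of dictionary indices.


Look up each word in the dictionary:
  'mat' -> 3
  'big' -> 5
  'big' -> 5
  'sat' -> 2
  'to' -> 0
  'the' -> 4

Encoded: [3, 5, 5, 2, 0, 4]


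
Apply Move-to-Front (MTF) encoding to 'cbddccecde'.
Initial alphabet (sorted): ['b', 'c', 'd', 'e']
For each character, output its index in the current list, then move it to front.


MTF encoding:
'c': index 1 in ['b', 'c', 'd', 'e'] -> ['c', 'b', 'd', 'e']
'b': index 1 in ['c', 'b', 'd', 'e'] -> ['b', 'c', 'd', 'e']
'd': index 2 in ['b', 'c', 'd', 'e'] -> ['d', 'b', 'c', 'e']
'd': index 0 in ['d', 'b', 'c', 'e'] -> ['d', 'b', 'c', 'e']
'c': index 2 in ['d', 'b', 'c', 'e'] -> ['c', 'd', 'b', 'e']
'c': index 0 in ['c', 'd', 'b', 'e'] -> ['c', 'd', 'b', 'e']
'e': index 3 in ['c', 'd', 'b', 'e'] -> ['e', 'c', 'd', 'b']
'c': index 1 in ['e', 'c', 'd', 'b'] -> ['c', 'e', 'd', 'b']
'd': index 2 in ['c', 'e', 'd', 'b'] -> ['d', 'c', 'e', 'b']
'e': index 2 in ['d', 'c', 'e', 'b'] -> ['e', 'd', 'c', 'b']


Output: [1, 1, 2, 0, 2, 0, 3, 1, 2, 2]


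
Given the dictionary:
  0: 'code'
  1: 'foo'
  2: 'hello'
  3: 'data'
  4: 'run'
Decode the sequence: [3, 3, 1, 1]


Look up each index in the dictionary:
  3 -> 'data'
  3 -> 'data'
  1 -> 'foo'
  1 -> 'foo'

Decoded: "data data foo foo"


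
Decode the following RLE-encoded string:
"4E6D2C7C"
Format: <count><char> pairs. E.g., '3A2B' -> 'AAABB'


Expanding each <count><char> pair:
  4E -> 'EEEE'
  6D -> 'DDDDDD'
  2C -> 'CC'
  7C -> 'CCCCCCC'

Decoded = EEEEDDDDDDCCCCCCCCC


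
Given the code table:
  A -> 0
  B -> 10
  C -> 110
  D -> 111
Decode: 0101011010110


Decoding:
0 -> A
10 -> B
10 -> B
110 -> C
10 -> B
110 -> C


Result: ABBCBC


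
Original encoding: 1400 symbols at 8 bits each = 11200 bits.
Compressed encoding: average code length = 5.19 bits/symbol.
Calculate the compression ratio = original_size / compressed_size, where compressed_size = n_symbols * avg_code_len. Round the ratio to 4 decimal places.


original_size = n_symbols * orig_bits = 1400 * 8 = 11200 bits
compressed_size = n_symbols * avg_code_len = 1400 * 5.19 = 7266.0 bits
ratio = original_size / compressed_size = 11200 / 7266.0 = 1.5414

Compression ratio = 1.5414


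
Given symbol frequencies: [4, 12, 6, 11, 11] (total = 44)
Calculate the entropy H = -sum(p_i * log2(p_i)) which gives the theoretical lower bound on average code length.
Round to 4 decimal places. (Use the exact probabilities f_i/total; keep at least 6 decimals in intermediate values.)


Per-symbol terms -p_i * log2(p_i) with p_i = f_i/44:
  p = 4/44 = 0.090909: log2(p) = -3.459432, -p*log2(p) = 0.314494
  p = 12/44 = 0.272727: log2(p) = -1.874469, -p*log2(p) = 0.511219
  p = 6/44 = 0.136364: log2(p) = -2.874469, -p*log2(p) = 0.391973
  p = 11/44 = 0.250000: log2(p) = -2.000000, -p*log2(p) = 0.500000
  p = 11/44 = 0.250000: log2(p) = -2.000000, -p*log2(p) = 0.500000
H = 0.314494 + 0.511219 + 0.391973 + 0.500000 + 0.500000 = 2.217686

H = 2.2177 bits/symbol


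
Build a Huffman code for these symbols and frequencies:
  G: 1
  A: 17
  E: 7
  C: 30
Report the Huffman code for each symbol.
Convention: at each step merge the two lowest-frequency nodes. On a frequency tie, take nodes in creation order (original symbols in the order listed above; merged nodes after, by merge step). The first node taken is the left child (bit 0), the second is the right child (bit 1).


Huffman tree construction:
Step 1: Merge G(1) + E(7) = 8
Step 2: Merge (G+E)(8) + A(17) = 25
Step 3: Merge ((G+E)+A)(25) + C(30) = 55
Read each symbol's code off the tree from the root (left child = 0, right child = 1).

Codes:
  G: 000 (length 3)
  A: 01 (length 2)
  E: 001 (length 3)
  C: 1 (length 1)
Average code length: 88/55 = 1.6000 bits/symbol


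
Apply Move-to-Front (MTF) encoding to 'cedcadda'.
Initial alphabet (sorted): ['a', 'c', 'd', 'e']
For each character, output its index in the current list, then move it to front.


MTF encoding:
'c': index 1 in ['a', 'c', 'd', 'e'] -> ['c', 'a', 'd', 'e']
'e': index 3 in ['c', 'a', 'd', 'e'] -> ['e', 'c', 'a', 'd']
'd': index 3 in ['e', 'c', 'a', 'd'] -> ['d', 'e', 'c', 'a']
'c': index 2 in ['d', 'e', 'c', 'a'] -> ['c', 'd', 'e', 'a']
'a': index 3 in ['c', 'd', 'e', 'a'] -> ['a', 'c', 'd', 'e']
'd': index 2 in ['a', 'c', 'd', 'e'] -> ['d', 'a', 'c', 'e']
'd': index 0 in ['d', 'a', 'c', 'e'] -> ['d', 'a', 'c', 'e']
'a': index 1 in ['d', 'a', 'c', 'e'] -> ['a', 'd', 'c', 'e']


Output: [1, 3, 3, 2, 3, 2, 0, 1]


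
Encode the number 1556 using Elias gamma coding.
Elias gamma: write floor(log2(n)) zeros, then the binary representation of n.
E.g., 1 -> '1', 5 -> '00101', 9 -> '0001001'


num_bits = floor(log2(1556)) + 1 = 11
leading_zeros = num_bits - 1 = 10
binary(1556) = 11000010100

Elias gamma(1556) = '0000000000' + '11000010100' = 000000000011000010100 (21 bits)


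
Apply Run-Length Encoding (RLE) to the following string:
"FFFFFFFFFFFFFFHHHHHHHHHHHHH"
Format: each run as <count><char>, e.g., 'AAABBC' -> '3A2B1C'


Scanning runs left to right:
  i=0: run of 'F' x 14 -> '14F'
  i=14: run of 'H' x 13 -> '13H'

RLE = 14F13H


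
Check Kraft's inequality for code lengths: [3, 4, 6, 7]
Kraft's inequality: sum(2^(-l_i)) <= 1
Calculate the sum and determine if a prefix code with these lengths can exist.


Sum = 2^(-3) + 2^(-4) + 2^(-6) + 2^(-7)
    = 0.125 + 0.0625 + 0.015625 + 0.0078125
    = 27/128 = 0.2109375
Since 0.2109375 <= 1, Kraft's inequality IS satisfied.
A prefix code with these lengths CAN exist.

Kraft sum = 0.2109375. Satisfied.


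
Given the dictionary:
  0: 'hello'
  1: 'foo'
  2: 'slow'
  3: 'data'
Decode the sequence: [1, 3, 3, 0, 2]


Look up each index in the dictionary:
  1 -> 'foo'
  3 -> 'data'
  3 -> 'data'
  0 -> 'hello'
  2 -> 'slow'

Decoded: "foo data data hello slow"


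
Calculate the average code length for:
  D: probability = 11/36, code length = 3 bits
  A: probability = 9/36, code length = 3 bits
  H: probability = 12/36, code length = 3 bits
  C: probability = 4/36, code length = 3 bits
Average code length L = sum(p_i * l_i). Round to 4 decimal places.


Weighted contributions p_i * l_i:
  D: (11/36) * 3 = 33/36
  A: (9/36) * 3 = 27/36
  H: (12/36) * 3 = 36/36
  C: (4/36) * 3 = 12/36
Sum = (33 + 27 + 36 + 12)/36 = 108/36

L = 108/36 = 3.0000 bits/symbol


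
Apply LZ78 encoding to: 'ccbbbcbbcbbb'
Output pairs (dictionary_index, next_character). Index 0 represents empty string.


LZ78 encoding steps:
Dictionary: {0: ''}
Step 1: w='' (idx 0), next='c' -> output (0, 'c'), add 'c' as idx 1
Step 2: w='c' (idx 1), next='b' -> output (1, 'b'), add 'cb' as idx 2
Step 3: w='' (idx 0), next='b' -> output (0, 'b'), add 'b' as idx 3
Step 4: w='b' (idx 3), next='c' -> output (3, 'c'), add 'bc' as idx 4
Step 5: w='b' (idx 3), next='b' -> output (3, 'b'), add 'bb' as idx 5
Step 6: w='cb' (idx 2), next='b' -> output (2, 'b'), add 'cbb' as idx 6
Step 7: w='b' (idx 3), end of input -> output (3, '')


Encoded: [(0, 'c'), (1, 'b'), (0, 'b'), (3, 'c'), (3, 'b'), (2, 'b'), (3, '')]


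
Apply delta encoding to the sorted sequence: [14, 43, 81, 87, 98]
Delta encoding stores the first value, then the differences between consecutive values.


First value: 14
Deltas:
  43 - 14 = 29
  81 - 43 = 38
  87 - 81 = 6
  98 - 87 = 11


Delta encoded: [14, 29, 38, 6, 11]


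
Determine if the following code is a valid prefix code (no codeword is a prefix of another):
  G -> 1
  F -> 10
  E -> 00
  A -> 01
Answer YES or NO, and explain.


Checking each pair (does one codeword prefix another?):
  G='1' vs F='10': prefix -- VIOLATION

NO -- this is NOT a valid prefix code. G (1) is a prefix of F (10).


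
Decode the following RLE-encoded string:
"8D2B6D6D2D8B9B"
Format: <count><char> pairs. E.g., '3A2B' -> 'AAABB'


Expanding each <count><char> pair:
  8D -> 'DDDDDDDD'
  2B -> 'BB'
  6D -> 'DDDDDD'
  6D -> 'DDDDDD'
  2D -> 'DD'
  8B -> 'BBBBBBBB'
  9B -> 'BBBBBBBBB'

Decoded = DDDDDDDDBBDDDDDDDDDDDDDDBBBBBBBBBBBBBBBBB


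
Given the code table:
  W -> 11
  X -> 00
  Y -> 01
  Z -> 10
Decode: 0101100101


Decoding:
01 -> Y
01 -> Y
10 -> Z
01 -> Y
01 -> Y


Result: YYZYY


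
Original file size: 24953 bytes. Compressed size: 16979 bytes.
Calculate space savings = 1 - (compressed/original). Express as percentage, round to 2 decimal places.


ratio = compressed/original = 16979/24953 = 0.680439
savings = 1 - ratio = 1 - 0.680439 = 0.319561
as a percentage: 0.319561 * 100 = 31.96%

Space savings = 1 - 16979/24953 = 31.96%


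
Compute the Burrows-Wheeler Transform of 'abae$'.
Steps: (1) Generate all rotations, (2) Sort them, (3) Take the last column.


Rotations (sorted):
  0: $abae -> last char: e
  1: abae$ -> last char: $
  2: ae$ab -> last char: b
  3: bae$a -> last char: a
  4: e$aba -> last char: a


BWT = e$baa


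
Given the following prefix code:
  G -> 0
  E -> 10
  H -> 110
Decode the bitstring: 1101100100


Decoding step by step:
Bits 110 -> H
Bits 110 -> H
Bits 0 -> G
Bits 10 -> E
Bits 0 -> G


Decoded message: HHGEG


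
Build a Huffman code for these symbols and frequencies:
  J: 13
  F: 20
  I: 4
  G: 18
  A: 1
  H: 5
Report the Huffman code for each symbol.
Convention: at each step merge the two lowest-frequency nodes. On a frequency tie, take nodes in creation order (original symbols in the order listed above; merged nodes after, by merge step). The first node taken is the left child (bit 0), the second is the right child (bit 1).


Huffman tree construction:
Step 1: Merge A(1) + I(4) = 5
Step 2: Merge H(5) + (A+I)(5) = 10
Step 3: Merge (H+(A+I))(10) + J(13) = 23
Step 4: Merge G(18) + F(20) = 38
Step 5: Merge ((H+(A+I))+J)(23) + (G+F)(38) = 61
Read each symbol's code off the tree from the root (left child = 0, right child = 1).

Codes:
  J: 01 (length 2)
  F: 11 (length 2)
  I: 0011 (length 4)
  G: 10 (length 2)
  A: 0010 (length 4)
  H: 000 (length 3)
Average code length: 137/61 = 2.2459 bits/symbol


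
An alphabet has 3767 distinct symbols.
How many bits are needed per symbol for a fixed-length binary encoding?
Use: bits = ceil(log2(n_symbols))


log2(3767) = 11.8792
Bracket: 2^11 = 2048 < 3767 <= 2^12 = 4096
So ceil(log2(3767)) = 12

bits = ceil(log2(3767)) = ceil(11.8792) = 12 bits


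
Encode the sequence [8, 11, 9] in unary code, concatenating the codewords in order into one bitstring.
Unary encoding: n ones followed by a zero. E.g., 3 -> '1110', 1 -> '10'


Encode each number as n ones followed by a terminating 0:
  8 -> 111111110 (9 bits)
  11 -> 111111111110 (12 bits)
  9 -> 1111111110 (10 bits)
Total length = 9 + 12 + 10 = 31 bits.

Unary([8, 11, 9]) = 1111111101111111111101111111110 (31 bits)


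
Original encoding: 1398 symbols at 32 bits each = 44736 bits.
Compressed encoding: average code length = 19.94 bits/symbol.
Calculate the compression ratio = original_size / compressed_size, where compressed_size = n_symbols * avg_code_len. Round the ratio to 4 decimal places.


original_size = n_symbols * orig_bits = 1398 * 32 = 44736 bits
compressed_size = n_symbols * avg_code_len = 1398 * 19.94 = 27876.12 bits
ratio = original_size / compressed_size = 44736 / 27876.12 = 1.6048

Compression ratio = 1.6048


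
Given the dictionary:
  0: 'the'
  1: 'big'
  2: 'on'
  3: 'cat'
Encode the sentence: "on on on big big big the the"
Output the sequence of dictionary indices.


Look up each word in the dictionary:
  'on' -> 2
  'on' -> 2
  'on' -> 2
  'big' -> 1
  'big' -> 1
  'big' -> 1
  'the' -> 0
  'the' -> 0

Encoded: [2, 2, 2, 1, 1, 1, 0, 0]


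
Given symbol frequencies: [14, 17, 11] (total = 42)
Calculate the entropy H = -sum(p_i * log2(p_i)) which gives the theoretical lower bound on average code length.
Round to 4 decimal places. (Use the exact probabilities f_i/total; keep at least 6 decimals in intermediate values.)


Per-symbol terms -p_i * log2(p_i) with p_i = f_i/42:
  p = 14/42 = 0.333333: log2(p) = -1.584963, -p*log2(p) = 0.528321
  p = 17/42 = 0.404762: log2(p) = -1.304855, -p*log2(p) = 0.528155
  p = 11/42 = 0.261905: log2(p) = -1.932886, -p*log2(p) = 0.506232
H = 0.528321 + 0.528155 + 0.506232 = 1.562708

H = 1.5627 bits/symbol


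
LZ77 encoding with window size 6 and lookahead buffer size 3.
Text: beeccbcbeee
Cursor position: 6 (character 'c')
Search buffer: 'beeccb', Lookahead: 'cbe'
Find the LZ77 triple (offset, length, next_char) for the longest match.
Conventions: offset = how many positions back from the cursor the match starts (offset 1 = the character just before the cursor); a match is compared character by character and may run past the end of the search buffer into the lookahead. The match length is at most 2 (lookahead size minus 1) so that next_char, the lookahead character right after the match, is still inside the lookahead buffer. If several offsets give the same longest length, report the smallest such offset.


Try each offset into the search buffer:
  offset=1 (pos 5, char 'b'): match length 0
  offset=2 (pos 4, char 'c'): match length 2
  offset=3 (pos 3, char 'c'): match length 1
  offset=4 (pos 2, char 'e'): match length 0
  offset=5 (pos 1, char 'e'): match length 0
  offset=6 (pos 0, char 'b'): match length 0
Longest match has length 2 at offset 2.
next_char = character at position 6 + 2 = 8 -> 'e'

Best match: offset=2, length=2 (matching 'cb' starting at position 4)
LZ77 triple: (2, 2, 'e')


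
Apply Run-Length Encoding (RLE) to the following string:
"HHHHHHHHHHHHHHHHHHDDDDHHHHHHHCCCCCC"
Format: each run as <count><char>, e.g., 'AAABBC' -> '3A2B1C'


Scanning runs left to right:
  i=0: run of 'H' x 18 -> '18H'
  i=18: run of 'D' x 4 -> '4D'
  i=22: run of 'H' x 7 -> '7H'
  i=29: run of 'C' x 6 -> '6C'

RLE = 18H4D7H6C


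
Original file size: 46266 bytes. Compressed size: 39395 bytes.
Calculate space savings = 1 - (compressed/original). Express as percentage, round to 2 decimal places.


ratio = compressed/original = 39395/46266 = 0.851489
savings = 1 - ratio = 1 - 0.851489 = 0.148511
as a percentage: 0.148511 * 100 = 14.85%

Space savings = 1 - 39395/46266 = 14.85%


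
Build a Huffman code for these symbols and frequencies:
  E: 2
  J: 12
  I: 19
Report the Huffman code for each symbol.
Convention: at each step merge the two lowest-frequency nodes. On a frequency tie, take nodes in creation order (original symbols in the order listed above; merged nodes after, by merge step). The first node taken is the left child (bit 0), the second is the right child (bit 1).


Huffman tree construction:
Step 1: Merge E(2) + J(12) = 14
Step 2: Merge (E+J)(14) + I(19) = 33
Read each symbol's code off the tree from the root (left child = 0, right child = 1).

Codes:
  E: 00 (length 2)
  J: 01 (length 2)
  I: 1 (length 1)
Average code length: 47/33 = 1.4242 bits/symbol


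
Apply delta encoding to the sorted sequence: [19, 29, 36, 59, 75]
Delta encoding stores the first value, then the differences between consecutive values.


First value: 19
Deltas:
  29 - 19 = 10
  36 - 29 = 7
  59 - 36 = 23
  75 - 59 = 16


Delta encoded: [19, 10, 7, 23, 16]


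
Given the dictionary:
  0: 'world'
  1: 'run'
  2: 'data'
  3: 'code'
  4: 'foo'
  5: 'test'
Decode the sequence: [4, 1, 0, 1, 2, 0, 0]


Look up each index in the dictionary:
  4 -> 'foo'
  1 -> 'run'
  0 -> 'world'
  1 -> 'run'
  2 -> 'data'
  0 -> 'world'
  0 -> 'world'

Decoded: "foo run world run data world world"


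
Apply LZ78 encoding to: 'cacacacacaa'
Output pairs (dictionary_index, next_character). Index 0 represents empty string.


LZ78 encoding steps:
Dictionary: {0: ''}
Step 1: w='' (idx 0), next='c' -> output (0, 'c'), add 'c' as idx 1
Step 2: w='' (idx 0), next='a' -> output (0, 'a'), add 'a' as idx 2
Step 3: w='c' (idx 1), next='a' -> output (1, 'a'), add 'ca' as idx 3
Step 4: w='ca' (idx 3), next='c' -> output (3, 'c'), add 'cac' as idx 4
Step 5: w='a' (idx 2), next='c' -> output (2, 'c'), add 'ac' as idx 5
Step 6: w='a' (idx 2), next='a' -> output (2, 'a'), add 'aa' as idx 6


Encoded: [(0, 'c'), (0, 'a'), (1, 'a'), (3, 'c'), (2, 'c'), (2, 'a')]


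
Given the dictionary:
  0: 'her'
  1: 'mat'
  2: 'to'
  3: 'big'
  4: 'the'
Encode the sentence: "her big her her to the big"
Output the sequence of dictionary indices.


Look up each word in the dictionary:
  'her' -> 0
  'big' -> 3
  'her' -> 0
  'her' -> 0
  'to' -> 2
  'the' -> 4
  'big' -> 3

Encoded: [0, 3, 0, 0, 2, 4, 3]


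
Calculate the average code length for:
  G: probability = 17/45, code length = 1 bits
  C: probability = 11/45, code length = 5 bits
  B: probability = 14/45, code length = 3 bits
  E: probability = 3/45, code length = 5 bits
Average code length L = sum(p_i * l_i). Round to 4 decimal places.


Weighted contributions p_i * l_i:
  G: (17/45) * 1 = 17/45
  C: (11/45) * 5 = 55/45
  B: (14/45) * 3 = 42/45
  E: (3/45) * 5 = 15/45
Sum = (17 + 55 + 42 + 15)/45 = 129/45

L = 129/45 = 2.8667 bits/symbol


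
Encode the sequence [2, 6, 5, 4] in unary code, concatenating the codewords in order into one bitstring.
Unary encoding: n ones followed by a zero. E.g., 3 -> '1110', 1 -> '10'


Encode each number as n ones followed by a terminating 0:
  2 -> 110 (3 bits)
  6 -> 1111110 (7 bits)
  5 -> 111110 (6 bits)
  4 -> 11110 (5 bits)
Total length = 3 + 7 + 6 + 5 = 21 bits.

Unary([2, 6, 5, 4]) = 110111111011111011110 (21 bits)


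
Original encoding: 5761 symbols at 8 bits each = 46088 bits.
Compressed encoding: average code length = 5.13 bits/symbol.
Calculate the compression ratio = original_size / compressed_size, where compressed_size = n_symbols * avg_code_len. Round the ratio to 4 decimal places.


original_size = n_symbols * orig_bits = 5761 * 8 = 46088 bits
compressed_size = n_symbols * avg_code_len = 5761 * 5.13 = 29553.93 bits
ratio = original_size / compressed_size = 46088 / 29553.93 = 1.5595

Compression ratio = 1.5595


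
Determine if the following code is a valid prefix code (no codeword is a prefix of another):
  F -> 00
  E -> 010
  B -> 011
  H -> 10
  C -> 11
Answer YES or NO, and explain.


Checking each pair (does one codeword prefix another?):
  F='00' vs E='010': no prefix
  F='00' vs B='011': no prefix
  F='00' vs H='10': no prefix
  F='00' vs C='11': no prefix
  E='010' vs F='00': no prefix
  E='010' vs B='011': no prefix
  E='010' vs H='10': no prefix
  E='010' vs C='11': no prefix
  B='011' vs F='00': no prefix
  B='011' vs E='010': no prefix
  B='011' vs H='10': no prefix
  B='011' vs C='11': no prefix
  H='10' vs F='00': no prefix
  H='10' vs E='010': no prefix
  H='10' vs B='011': no prefix
  H='10' vs C='11': no prefix
  C='11' vs F='00': no prefix
  C='11' vs E='010': no prefix
  C='11' vs B='011': no prefix
  C='11' vs H='10': no prefix
No violation found over all pairs.

YES -- this is a valid prefix code. No codeword is a prefix of any other codeword.


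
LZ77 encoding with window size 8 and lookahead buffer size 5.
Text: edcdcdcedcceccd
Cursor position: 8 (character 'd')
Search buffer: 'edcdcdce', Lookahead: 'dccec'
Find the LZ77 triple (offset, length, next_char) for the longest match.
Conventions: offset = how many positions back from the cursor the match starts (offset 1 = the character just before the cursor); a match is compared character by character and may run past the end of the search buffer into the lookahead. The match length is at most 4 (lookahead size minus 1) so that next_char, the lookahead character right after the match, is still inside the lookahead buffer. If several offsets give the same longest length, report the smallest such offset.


Try each offset into the search buffer:
  offset=1 (pos 7, char 'e'): match length 0
  offset=2 (pos 6, char 'c'): match length 0
  offset=3 (pos 5, char 'd'): match length 2
  offset=4 (pos 4, char 'c'): match length 0
  offset=5 (pos 3, char 'd'): match length 2
  offset=6 (pos 2, char 'c'): match length 0
  offset=7 (pos 1, char 'd'): match length 2
  offset=8 (pos 0, char 'e'): match length 0
Longest match has length 2, found at offsets 3, 5, 7; take the smallest, offset 3.
next_char = character at position 8 + 2 = 10 -> 'c'

Best match: offset=3, length=2 (matching 'dc' starting at position 5)
LZ77 triple: (3, 2, 'c')


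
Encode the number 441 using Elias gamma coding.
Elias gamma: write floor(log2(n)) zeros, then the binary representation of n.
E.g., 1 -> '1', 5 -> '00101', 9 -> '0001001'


num_bits = floor(log2(441)) + 1 = 9
leading_zeros = num_bits - 1 = 8
binary(441) = 110111001

Elias gamma(441) = '00000000' + '110111001' = 00000000110111001 (17 bits)


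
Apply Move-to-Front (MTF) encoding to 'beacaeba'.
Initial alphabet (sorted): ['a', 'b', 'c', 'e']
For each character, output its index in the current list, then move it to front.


MTF encoding:
'b': index 1 in ['a', 'b', 'c', 'e'] -> ['b', 'a', 'c', 'e']
'e': index 3 in ['b', 'a', 'c', 'e'] -> ['e', 'b', 'a', 'c']
'a': index 2 in ['e', 'b', 'a', 'c'] -> ['a', 'e', 'b', 'c']
'c': index 3 in ['a', 'e', 'b', 'c'] -> ['c', 'a', 'e', 'b']
'a': index 1 in ['c', 'a', 'e', 'b'] -> ['a', 'c', 'e', 'b']
'e': index 2 in ['a', 'c', 'e', 'b'] -> ['e', 'a', 'c', 'b']
'b': index 3 in ['e', 'a', 'c', 'b'] -> ['b', 'e', 'a', 'c']
'a': index 2 in ['b', 'e', 'a', 'c'] -> ['a', 'b', 'e', 'c']


Output: [1, 3, 2, 3, 1, 2, 3, 2]


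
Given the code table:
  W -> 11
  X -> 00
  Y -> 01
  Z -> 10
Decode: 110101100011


Decoding:
11 -> W
01 -> Y
01 -> Y
10 -> Z
00 -> X
11 -> W


Result: WYYZXW


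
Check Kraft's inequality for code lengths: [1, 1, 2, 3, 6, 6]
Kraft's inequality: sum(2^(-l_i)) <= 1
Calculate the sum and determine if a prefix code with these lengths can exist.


Sum = 2^(-1) + 2^(-1) + 2^(-2) + 2^(-3) + 2^(-6) + 2^(-6)
    = 0.5 + 0.5 + 0.25 + 0.125 + 0.015625 + 0.015625
    = 90/64 = 1.40625
Since 1.40625 > 1, Kraft's inequality is NOT satisfied.
A prefix code with these lengths CANNOT exist.

Kraft sum = 1.40625. Not satisfied.


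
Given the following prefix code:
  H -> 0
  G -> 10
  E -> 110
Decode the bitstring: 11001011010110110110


Decoding step by step:
Bits 110 -> E
Bits 0 -> H
Bits 10 -> G
Bits 110 -> E
Bits 10 -> G
Bits 110 -> E
Bits 110 -> E
Bits 110 -> E


Decoded message: EHGEGEEE


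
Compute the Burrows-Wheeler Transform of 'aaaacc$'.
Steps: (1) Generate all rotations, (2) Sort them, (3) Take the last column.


Rotations (sorted):
  0: $aaaacc -> last char: c
  1: aaaacc$ -> last char: $
  2: aaacc$a -> last char: a
  3: aacc$aa -> last char: a
  4: acc$aaa -> last char: a
  5: c$aaaac -> last char: c
  6: cc$aaaa -> last char: a


BWT = c$aaaca


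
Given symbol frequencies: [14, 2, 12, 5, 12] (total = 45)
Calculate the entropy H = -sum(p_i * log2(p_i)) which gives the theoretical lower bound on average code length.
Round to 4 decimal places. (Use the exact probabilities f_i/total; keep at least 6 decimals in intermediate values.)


Per-symbol terms -p_i * log2(p_i) with p_i = f_i/45:
  p = 14/45 = 0.311111: log2(p) = -1.684498, -p*log2(p) = 0.524066
  p = 2/45 = 0.044444: log2(p) = -4.491853, -p*log2(p) = 0.199638
  p = 12/45 = 0.266667: log2(p) = -1.906891, -p*log2(p) = 0.508504
  p = 5/45 = 0.111111: log2(p) = -3.169925, -p*log2(p) = 0.352214
  p = 12/45 = 0.266667: log2(p) = -1.906891, -p*log2(p) = 0.508504
H = 0.524066 + 0.199638 + 0.508504 + 0.352214 + 0.508504 = 2.092926

H = 2.0929 bits/symbol


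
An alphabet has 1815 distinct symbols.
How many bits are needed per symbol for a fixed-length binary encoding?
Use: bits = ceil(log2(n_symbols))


log2(1815) = 10.8258
Bracket: 2^10 = 1024 < 1815 <= 2^11 = 2048
So ceil(log2(1815)) = 11

bits = ceil(log2(1815)) = ceil(10.8258) = 11 bits


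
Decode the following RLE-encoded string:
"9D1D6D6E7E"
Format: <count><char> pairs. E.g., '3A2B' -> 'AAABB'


Expanding each <count><char> pair:
  9D -> 'DDDDDDDDD'
  1D -> 'D'
  6D -> 'DDDDDD'
  6E -> 'EEEEEE'
  7E -> 'EEEEEEE'

Decoded = DDDDDDDDDDDDDDDDEEEEEEEEEEEEE


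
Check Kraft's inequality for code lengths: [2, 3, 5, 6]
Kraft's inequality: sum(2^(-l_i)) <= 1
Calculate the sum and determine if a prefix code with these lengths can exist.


Sum = 2^(-2) + 2^(-3) + 2^(-5) + 2^(-6)
    = 0.25 + 0.125 + 0.03125 + 0.015625
    = 27/64 = 0.421875
Since 0.421875 <= 1, Kraft's inequality IS satisfied.
A prefix code with these lengths CAN exist.

Kraft sum = 0.421875. Satisfied.


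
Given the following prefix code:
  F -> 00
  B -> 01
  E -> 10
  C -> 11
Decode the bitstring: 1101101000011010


Decoding step by step:
Bits 11 -> C
Bits 01 -> B
Bits 10 -> E
Bits 10 -> E
Bits 00 -> F
Bits 01 -> B
Bits 10 -> E
Bits 10 -> E


Decoded message: CBEEFBEE


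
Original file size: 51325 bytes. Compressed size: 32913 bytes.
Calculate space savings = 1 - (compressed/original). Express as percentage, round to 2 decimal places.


ratio = compressed/original = 32913/51325 = 0.641266
savings = 1 - ratio = 1 - 0.641266 = 0.358734
as a percentage: 0.358734 * 100 = 35.87%

Space savings = 1 - 32913/51325 = 35.87%


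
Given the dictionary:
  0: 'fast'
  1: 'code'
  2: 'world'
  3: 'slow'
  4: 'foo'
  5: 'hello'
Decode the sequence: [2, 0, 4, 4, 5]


Look up each index in the dictionary:
  2 -> 'world'
  0 -> 'fast'
  4 -> 'foo'
  4 -> 'foo'
  5 -> 'hello'

Decoded: "world fast foo foo hello"


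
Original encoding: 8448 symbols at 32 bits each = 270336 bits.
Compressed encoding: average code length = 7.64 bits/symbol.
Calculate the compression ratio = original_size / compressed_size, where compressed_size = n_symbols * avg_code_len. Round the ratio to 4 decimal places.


original_size = n_symbols * orig_bits = 8448 * 32 = 270336 bits
compressed_size = n_symbols * avg_code_len = 8448 * 7.64 = 64542.72 bits
ratio = original_size / compressed_size = 270336 / 64542.72 = 4.1885

Compression ratio = 4.1885


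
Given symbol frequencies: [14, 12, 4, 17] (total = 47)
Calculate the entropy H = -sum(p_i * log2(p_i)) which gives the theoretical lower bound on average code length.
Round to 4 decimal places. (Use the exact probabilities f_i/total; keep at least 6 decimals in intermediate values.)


Per-symbol terms -p_i * log2(p_i) with p_i = f_i/47:
  p = 14/47 = 0.297872: log2(p) = -1.747234, -p*log2(p) = 0.520453
  p = 12/47 = 0.255319: log2(p) = -1.969626, -p*log2(p) = 0.502883
  p = 4/47 = 0.085106: log2(p) = -3.554589, -p*log2(p) = 0.302518
  p = 17/47 = 0.361702: log2(p) = -1.467126, -p*log2(p) = 0.530663
H = 0.520453 + 0.502883 + 0.302518 + 0.530663 = 1.856517

H = 1.8565 bits/symbol


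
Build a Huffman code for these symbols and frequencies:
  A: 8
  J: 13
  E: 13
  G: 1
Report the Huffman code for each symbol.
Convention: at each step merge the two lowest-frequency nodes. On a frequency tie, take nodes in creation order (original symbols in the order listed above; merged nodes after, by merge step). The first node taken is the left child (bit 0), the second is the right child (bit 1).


Huffman tree construction:
Step 1: Merge G(1) + A(8) = 9
Step 2: Merge (G+A)(9) + J(13) = 22
Step 3: Merge E(13) + ((G+A)+J)(22) = 35
Read each symbol's code off the tree from the root (left child = 0, right child = 1).

Codes:
  A: 101 (length 3)
  J: 11 (length 2)
  E: 0 (length 1)
  G: 100 (length 3)
Average code length: 66/35 = 1.8857 bits/symbol


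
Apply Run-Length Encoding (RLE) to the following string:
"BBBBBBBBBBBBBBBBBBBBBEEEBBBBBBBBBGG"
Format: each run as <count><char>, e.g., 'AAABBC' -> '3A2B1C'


Scanning runs left to right:
  i=0: run of 'B' x 21 -> '21B'
  i=21: run of 'E' x 3 -> '3E'
  i=24: run of 'B' x 9 -> '9B'
  i=33: run of 'G' x 2 -> '2G'

RLE = 21B3E9B2G


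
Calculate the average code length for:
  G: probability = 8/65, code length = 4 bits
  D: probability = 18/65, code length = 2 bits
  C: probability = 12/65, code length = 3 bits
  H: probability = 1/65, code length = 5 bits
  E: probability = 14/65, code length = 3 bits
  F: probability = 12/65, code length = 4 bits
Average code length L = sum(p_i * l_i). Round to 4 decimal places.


Weighted contributions p_i * l_i:
  G: (8/65) * 4 = 32/65
  D: (18/65) * 2 = 36/65
  C: (12/65) * 3 = 36/65
  H: (1/65) * 5 = 5/65
  E: (14/65) * 3 = 42/65
  F: (12/65) * 4 = 48/65
Sum = (32 + 36 + 36 + 5 + 42 + 48)/65 = 199/65

L = 199/65 = 3.0615 bits/symbol


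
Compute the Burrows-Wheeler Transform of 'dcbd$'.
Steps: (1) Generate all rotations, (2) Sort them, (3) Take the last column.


Rotations (sorted):
  0: $dcbd -> last char: d
  1: bd$dc -> last char: c
  2: cbd$d -> last char: d
  3: d$dcb -> last char: b
  4: dcbd$ -> last char: $


BWT = dcdb$


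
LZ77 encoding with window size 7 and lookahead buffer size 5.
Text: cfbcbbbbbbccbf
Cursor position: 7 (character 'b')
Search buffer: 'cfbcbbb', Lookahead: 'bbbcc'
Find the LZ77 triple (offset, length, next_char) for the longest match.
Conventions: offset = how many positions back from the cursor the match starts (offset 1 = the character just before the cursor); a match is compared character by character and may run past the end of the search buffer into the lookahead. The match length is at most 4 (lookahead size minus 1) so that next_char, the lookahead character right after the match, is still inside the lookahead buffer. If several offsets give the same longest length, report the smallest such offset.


Try each offset into the search buffer:
  offset=1 (pos 6, char 'b'): match length 3
  offset=2 (pos 5, char 'b'): match length 3
  offset=3 (pos 4, char 'b'): match length 3
  offset=4 (pos 3, char 'c'): match length 0
  offset=5 (pos 2, char 'b'): match length 1
  offset=6 (pos 1, char 'f'): match length 0
  offset=7 (pos 0, char 'c'): match length 0
Longest match has length 3, found at offsets 1, 2, 3; take the smallest, offset 1.
next_char = character at position 7 + 3 = 10 -> 'c'

Best match: offset=1, length=3 (matching 'bbb' starting at position 6)
LZ77 triple: (1, 3, 'c')


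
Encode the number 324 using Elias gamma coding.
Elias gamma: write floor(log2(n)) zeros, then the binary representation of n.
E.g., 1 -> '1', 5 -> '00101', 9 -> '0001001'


num_bits = floor(log2(324)) + 1 = 9
leading_zeros = num_bits - 1 = 8
binary(324) = 101000100

Elias gamma(324) = '00000000' + '101000100' = 00000000101000100 (17 bits)


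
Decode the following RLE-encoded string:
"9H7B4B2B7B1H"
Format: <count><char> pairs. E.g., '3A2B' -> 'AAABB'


Expanding each <count><char> pair:
  9H -> 'HHHHHHHHH'
  7B -> 'BBBBBBB'
  4B -> 'BBBB'
  2B -> 'BB'
  7B -> 'BBBBBBB'
  1H -> 'H'

Decoded = HHHHHHHHHBBBBBBBBBBBBBBBBBBBBH


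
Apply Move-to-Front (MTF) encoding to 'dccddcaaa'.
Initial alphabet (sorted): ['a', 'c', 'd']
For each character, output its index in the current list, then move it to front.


MTF encoding:
'd': index 2 in ['a', 'c', 'd'] -> ['d', 'a', 'c']
'c': index 2 in ['d', 'a', 'c'] -> ['c', 'd', 'a']
'c': index 0 in ['c', 'd', 'a'] -> ['c', 'd', 'a']
'd': index 1 in ['c', 'd', 'a'] -> ['d', 'c', 'a']
'd': index 0 in ['d', 'c', 'a'] -> ['d', 'c', 'a']
'c': index 1 in ['d', 'c', 'a'] -> ['c', 'd', 'a']
'a': index 2 in ['c', 'd', 'a'] -> ['a', 'c', 'd']
'a': index 0 in ['a', 'c', 'd'] -> ['a', 'c', 'd']
'a': index 0 in ['a', 'c', 'd'] -> ['a', 'c', 'd']


Output: [2, 2, 0, 1, 0, 1, 2, 0, 0]


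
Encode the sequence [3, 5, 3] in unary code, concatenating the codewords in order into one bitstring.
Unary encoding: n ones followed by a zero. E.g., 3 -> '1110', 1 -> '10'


Encode each number as n ones followed by a terminating 0:
  3 -> 1110 (4 bits)
  5 -> 111110 (6 bits)
  3 -> 1110 (4 bits)
Total length = 4 + 6 + 4 = 14 bits.

Unary([3, 5, 3]) = 11101111101110 (14 bits)


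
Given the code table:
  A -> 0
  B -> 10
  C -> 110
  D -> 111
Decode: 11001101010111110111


Decoding:
110 -> C
0 -> A
110 -> C
10 -> B
10 -> B
111 -> D
110 -> C
111 -> D


Result: CACBBDCD


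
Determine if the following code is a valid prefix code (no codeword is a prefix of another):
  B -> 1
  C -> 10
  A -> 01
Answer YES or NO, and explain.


Checking each pair (does one codeword prefix another?):
  B='1' vs C='10': prefix -- VIOLATION

NO -- this is NOT a valid prefix code. B (1) is a prefix of C (10).


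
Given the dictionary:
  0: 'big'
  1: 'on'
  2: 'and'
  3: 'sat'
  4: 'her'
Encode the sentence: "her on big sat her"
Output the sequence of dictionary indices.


Look up each word in the dictionary:
  'her' -> 4
  'on' -> 1
  'big' -> 0
  'sat' -> 3
  'her' -> 4

Encoded: [4, 1, 0, 3, 4]


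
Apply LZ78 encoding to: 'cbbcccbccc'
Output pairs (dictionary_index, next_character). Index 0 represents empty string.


LZ78 encoding steps:
Dictionary: {0: ''}
Step 1: w='' (idx 0), next='c' -> output (0, 'c'), add 'c' as idx 1
Step 2: w='' (idx 0), next='b' -> output (0, 'b'), add 'b' as idx 2
Step 3: w='b' (idx 2), next='c' -> output (2, 'c'), add 'bc' as idx 3
Step 4: w='c' (idx 1), next='c' -> output (1, 'c'), add 'cc' as idx 4
Step 5: w='bc' (idx 3), next='c' -> output (3, 'c'), add 'bcc' as idx 5
Step 6: w='c' (idx 1), end of input -> output (1, '')


Encoded: [(0, 'c'), (0, 'b'), (2, 'c'), (1, 'c'), (3, 'c'), (1, '')]


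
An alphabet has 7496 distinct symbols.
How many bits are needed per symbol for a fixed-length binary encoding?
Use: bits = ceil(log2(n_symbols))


log2(7496) = 12.8719
Bracket: 2^12 = 4096 < 7496 <= 2^13 = 8192
So ceil(log2(7496)) = 13

bits = ceil(log2(7496)) = ceil(12.8719) = 13 bits


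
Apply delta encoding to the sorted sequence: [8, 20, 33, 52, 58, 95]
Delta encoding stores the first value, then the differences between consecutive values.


First value: 8
Deltas:
  20 - 8 = 12
  33 - 20 = 13
  52 - 33 = 19
  58 - 52 = 6
  95 - 58 = 37


Delta encoded: [8, 12, 13, 19, 6, 37]


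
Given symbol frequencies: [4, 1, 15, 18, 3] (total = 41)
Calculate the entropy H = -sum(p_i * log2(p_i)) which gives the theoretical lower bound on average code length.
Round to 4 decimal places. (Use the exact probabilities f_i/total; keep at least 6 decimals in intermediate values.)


Per-symbol terms -p_i * log2(p_i) with p_i = f_i/41:
  p = 4/41 = 0.097561: log2(p) = -3.357552, -p*log2(p) = 0.327566
  p = 1/41 = 0.024390: log2(p) = -5.357552, -p*log2(p) = 0.130672
  p = 15/41 = 0.365854: log2(p) = -1.450661, -p*log2(p) = 0.530730
  p = 18/41 = 0.439024: log2(p) = -1.187627, -p*log2(p) = 0.521397
  p = 3/41 = 0.073171: log2(p) = -3.772590, -p*log2(p) = 0.276043
H = 0.327566 + 0.130672 + 0.530730 + 0.521397 + 0.276043 = 1.786408

H = 1.7864 bits/symbol
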